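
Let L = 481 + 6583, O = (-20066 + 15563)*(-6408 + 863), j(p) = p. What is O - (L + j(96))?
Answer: 24961975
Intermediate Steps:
O = 24969135 (O = -4503*(-5545) = 24969135)
L = 7064
O - (L + j(96)) = 24969135 - (7064 + 96) = 24969135 - 1*7160 = 24969135 - 7160 = 24961975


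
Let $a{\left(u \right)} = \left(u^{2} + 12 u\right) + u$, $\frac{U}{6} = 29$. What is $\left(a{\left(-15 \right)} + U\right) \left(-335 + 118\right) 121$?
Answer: $-5356428$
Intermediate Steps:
$U = 174$ ($U = 6 \cdot 29 = 174$)
$a{\left(u \right)} = u^{2} + 13 u$
$\left(a{\left(-15 \right)} + U\right) \left(-335 + 118\right) 121 = \left(- 15 \left(13 - 15\right) + 174\right) \left(-335 + 118\right) 121 = \left(\left(-15\right) \left(-2\right) + 174\right) \left(-217\right) 121 = \left(30 + 174\right) \left(-217\right) 121 = 204 \left(-217\right) 121 = \left(-44268\right) 121 = -5356428$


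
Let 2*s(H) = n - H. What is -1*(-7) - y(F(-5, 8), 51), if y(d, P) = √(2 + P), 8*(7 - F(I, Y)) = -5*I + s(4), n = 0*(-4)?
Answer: 7 - √53 ≈ -0.28011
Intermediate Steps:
n = 0
s(H) = -H/2 (s(H) = (0 - H)/2 = (-H)/2 = -H/2)
F(I, Y) = 29/4 + 5*I/8 (F(I, Y) = 7 - (-5*I - ½*4)/8 = 7 - (-5*I - 2)/8 = 7 - (-2 - 5*I)/8 = 7 + (¼ + 5*I/8) = 29/4 + 5*I/8)
-1*(-7) - y(F(-5, 8), 51) = -1*(-7) - √(2 + 51) = 7 - √53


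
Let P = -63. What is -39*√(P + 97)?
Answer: -39*√34 ≈ -227.41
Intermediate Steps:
-39*√(P + 97) = -39*√(-63 + 97) = -39*√34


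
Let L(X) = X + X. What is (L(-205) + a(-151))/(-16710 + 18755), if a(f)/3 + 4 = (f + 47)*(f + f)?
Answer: 93802/2045 ≈ 45.869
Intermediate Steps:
a(f) = -12 + 6*f*(47 + f) (a(f) = -12 + 3*((f + 47)*(f + f)) = -12 + 3*((47 + f)*(2*f)) = -12 + 3*(2*f*(47 + f)) = -12 + 6*f*(47 + f))
L(X) = 2*X
(L(-205) + a(-151))/(-16710 + 18755) = (2*(-205) + (-12 + 6*(-151)² + 282*(-151)))/(-16710 + 18755) = (-410 + (-12 + 6*22801 - 42582))/2045 = (-410 + (-12 + 136806 - 42582))*(1/2045) = (-410 + 94212)*(1/2045) = 93802*(1/2045) = 93802/2045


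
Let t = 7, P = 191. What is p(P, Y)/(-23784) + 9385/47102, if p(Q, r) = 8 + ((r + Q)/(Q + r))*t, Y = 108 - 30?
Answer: 37084385/186712328 ≈ 0.19862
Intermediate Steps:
Y = 78
p(Q, r) = 15 (p(Q, r) = 8 + ((r + Q)/(Q + r))*7 = 8 + ((Q + r)/(Q + r))*7 = 8 + 1*7 = 8 + 7 = 15)
p(P, Y)/(-23784) + 9385/47102 = 15/(-23784) + 9385/47102 = 15*(-1/23784) + 9385*(1/47102) = -5/7928 + 9385/47102 = 37084385/186712328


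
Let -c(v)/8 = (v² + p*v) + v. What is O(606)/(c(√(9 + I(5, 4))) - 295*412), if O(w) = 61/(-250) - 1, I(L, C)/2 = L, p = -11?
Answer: 9461553/925551329000 + 311*√19/46277566450 ≈ 1.0252e-5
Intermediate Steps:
I(L, C) = 2*L
c(v) = -8*v² + 80*v (c(v) = -8*((v² - 11*v) + v) = -8*(v² - 10*v) = -8*v² + 80*v)
O(w) = -311/250 (O(w) = 61*(-1/250) - 1 = -61/250 - 1 = -311/250)
O(606)/(c(√(9 + I(5, 4))) - 295*412) = -311/(250*(8*√(9 + 2*5)*(10 - √(9 + 2*5)) - 295*412)) = -311/(250*(8*√(9 + 10)*(10 - √(9 + 10)) - 121540)) = -311/(250*(8*√19*(10 - √19) - 121540)) = -311/(250*(-121540 + 8*√19*(10 - √19)))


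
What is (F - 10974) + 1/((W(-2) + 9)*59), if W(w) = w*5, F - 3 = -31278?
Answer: -2492692/59 ≈ -42249.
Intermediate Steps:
F = -31275 (F = 3 - 31278 = -31275)
W(w) = 5*w
(F - 10974) + 1/((W(-2) + 9)*59) = (-31275 - 10974) + 1/((5*(-2) + 9)*59) = -42249 + 1/((-10 + 9)*59) = -42249 + 1/(-1*59) = -42249 + 1/(-59) = -42249 - 1/59 = -2492692/59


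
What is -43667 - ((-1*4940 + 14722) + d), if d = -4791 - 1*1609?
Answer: -47049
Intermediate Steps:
d = -6400 (d = -4791 - 1609 = -6400)
-43667 - ((-1*4940 + 14722) + d) = -43667 - ((-1*4940 + 14722) - 6400) = -43667 - ((-4940 + 14722) - 6400) = -43667 - (9782 - 6400) = -43667 - 1*3382 = -43667 - 3382 = -47049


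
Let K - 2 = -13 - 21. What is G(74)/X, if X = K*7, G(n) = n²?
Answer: -1369/56 ≈ -24.446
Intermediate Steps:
K = -32 (K = 2 + (-13 - 21) = 2 - 34 = -32)
X = -224 (X = -32*7 = -224)
G(74)/X = 74²/(-224) = 5476*(-1/224) = -1369/56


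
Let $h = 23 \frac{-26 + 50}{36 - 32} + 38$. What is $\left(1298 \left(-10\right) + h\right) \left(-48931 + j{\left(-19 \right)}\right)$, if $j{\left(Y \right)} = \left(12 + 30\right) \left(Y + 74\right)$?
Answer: $596935284$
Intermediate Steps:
$h = 176$ ($h = 23 \cdot \frac{24}{4} + 38 = 23 \cdot 24 \cdot \frac{1}{4} + 38 = 23 \cdot 6 + 38 = 138 + 38 = 176$)
$j{\left(Y \right)} = 3108 + 42 Y$ ($j{\left(Y \right)} = 42 \left(74 + Y\right) = 3108 + 42 Y$)
$\left(1298 \left(-10\right) + h\right) \left(-48931 + j{\left(-19 \right)}\right) = \left(1298 \left(-10\right) + 176\right) \left(-48931 + \left(3108 + 42 \left(-19\right)\right)\right) = \left(-12980 + 176\right) \left(-48931 + \left(3108 - 798\right)\right) = - 12804 \left(-48931 + 2310\right) = \left(-12804\right) \left(-46621\right) = 596935284$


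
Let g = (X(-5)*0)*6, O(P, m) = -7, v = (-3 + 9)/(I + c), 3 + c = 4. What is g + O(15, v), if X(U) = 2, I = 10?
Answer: -7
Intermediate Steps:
c = 1 (c = -3 + 4 = 1)
v = 6/11 (v = (-3 + 9)/(10 + 1) = 6/11 ≈ 0.54545)
g = 0 (g = (2*0)*6 = 0*6 = 0)
g + O(15, v) = 0 - 7 = -7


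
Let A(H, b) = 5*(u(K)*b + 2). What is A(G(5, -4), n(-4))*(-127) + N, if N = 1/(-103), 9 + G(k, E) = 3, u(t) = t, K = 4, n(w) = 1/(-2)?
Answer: -1/103 ≈ -0.0097087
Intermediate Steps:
n(w) = -½
G(k, E) = -6 (G(k, E) = -9 + 3 = -6)
N = -1/103 ≈ -0.0097087
A(H, b) = 10 + 20*b (A(H, b) = 5*(4*b + 2) = 5*(2 + 4*b) = 10 + 20*b)
A(G(5, -4), n(-4))*(-127) + N = (10 + 20*(-½))*(-127) - 1/103 = (10 - 10)*(-127) - 1/103 = 0*(-127) - 1/103 = 0 - 1/103 = -1/103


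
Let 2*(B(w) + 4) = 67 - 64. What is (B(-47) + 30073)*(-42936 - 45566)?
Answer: -2661299391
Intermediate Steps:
B(w) = -5/2 (B(w) = -4 + (67 - 64)/2 = -4 + (1/2)*3 = -4 + 3/2 = -5/2)
(B(-47) + 30073)*(-42936 - 45566) = (-5/2 + 30073)*(-42936 - 45566) = (60141/2)*(-88502) = -2661299391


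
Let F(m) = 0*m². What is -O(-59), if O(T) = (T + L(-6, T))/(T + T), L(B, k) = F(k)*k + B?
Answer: -65/118 ≈ -0.55085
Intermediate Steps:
F(m) = 0
L(B, k) = B (L(B, k) = 0*k + B = 0 + B = B)
O(T) = (-6 + T)/(2*T) (O(T) = (T - 6)/(T + T) = (-6 + T)/((2*T)) = (-6 + T)*(1/(2*T)) = (-6 + T)/(2*T))
-O(-59) = -(-6 - 59)/(2*(-59)) = -(-1)*(-65)/(2*59) = -1*65/118 = -65/118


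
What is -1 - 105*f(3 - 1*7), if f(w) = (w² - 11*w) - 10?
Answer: -5251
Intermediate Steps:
f(w) = -10 + w² - 11*w
-1 - 105*f(3 - 1*7) = -1 - 105*(-10 + (3 - 1*7)² - 11*(3 - 1*7)) = -1 - 105*(-10 + (3 - 7)² - 11*(3 - 7)) = -1 - 105*(-10 + (-4)² - 11*(-4)) = -1 - 105*(-10 + 16 + 44) = -1 - 105*50 = -1 - 5250 = -5251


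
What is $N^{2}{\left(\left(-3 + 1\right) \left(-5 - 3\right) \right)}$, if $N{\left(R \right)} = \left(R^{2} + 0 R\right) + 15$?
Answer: $73441$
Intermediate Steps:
$N{\left(R \right)} = 15 + R^{2}$ ($N{\left(R \right)} = \left(R^{2} + 0\right) + 15 = R^{2} + 15 = 15 + R^{2}$)
$N^{2}{\left(\left(-3 + 1\right) \left(-5 - 3\right) \right)} = \left(15 + \left(\left(-3 + 1\right) \left(-5 - 3\right)\right)^{2}\right)^{2} = \left(15 + \left(\left(-2\right) \left(-8\right)\right)^{2}\right)^{2} = \left(15 + 16^{2}\right)^{2} = \left(15 + 256\right)^{2} = 271^{2} = 73441$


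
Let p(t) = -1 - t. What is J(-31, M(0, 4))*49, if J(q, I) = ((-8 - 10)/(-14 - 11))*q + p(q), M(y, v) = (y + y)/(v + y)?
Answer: 9408/25 ≈ 376.32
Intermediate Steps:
M(y, v) = 2*y/(v + y) (M(y, v) = (2*y)/(v + y) = 2*y/(v + y))
J(q, I) = -1 - 7*q/25 (J(q, I) = ((-8 - 10)/(-14 - 11))*q + (-1 - q) = (-18/(-25))*q + (-1 - q) = (-18*(-1/25))*q + (-1 - q) = 18*q/25 + (-1 - q) = -1 - 7*q/25)
J(-31, M(0, 4))*49 = (-1 - 7/25*(-31))*49 = (-1 + 217/25)*49 = (192/25)*49 = 9408/25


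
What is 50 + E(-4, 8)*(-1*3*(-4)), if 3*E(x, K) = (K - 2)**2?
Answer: 194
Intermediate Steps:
E(x, K) = (-2 + K)**2/3 (E(x, K) = (K - 2)**2/3 = (-2 + K)**2/3)
50 + E(-4, 8)*(-1*3*(-4)) = 50 + ((-2 + 8)**2/3)*(-1*3*(-4)) = 50 + ((1/3)*6**2)*(-3*(-4)) = 50 + ((1/3)*36)*12 = 50 + 12*12 = 50 + 144 = 194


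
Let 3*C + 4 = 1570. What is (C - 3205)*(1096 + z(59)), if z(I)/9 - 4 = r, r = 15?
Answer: -3399361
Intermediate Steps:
C = 522 (C = -4/3 + (⅓)*1570 = -4/3 + 1570/3 = 522)
z(I) = 171 (z(I) = 36 + 9*15 = 36 + 135 = 171)
(C - 3205)*(1096 + z(59)) = (522 - 3205)*(1096 + 171) = -2683*1267 = -3399361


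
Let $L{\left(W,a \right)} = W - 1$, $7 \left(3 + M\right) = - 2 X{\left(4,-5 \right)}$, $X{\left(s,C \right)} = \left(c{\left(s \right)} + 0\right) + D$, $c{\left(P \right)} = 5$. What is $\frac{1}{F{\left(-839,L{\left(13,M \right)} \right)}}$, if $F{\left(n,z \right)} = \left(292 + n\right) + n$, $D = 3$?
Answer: $- \frac{1}{1386} \approx -0.0007215$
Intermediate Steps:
$X{\left(s,C \right)} = 8$ ($X{\left(s,C \right)} = \left(5 + 0\right) + 3 = 5 + 3 = 8$)
$M = - \frac{37}{7}$ ($M = -3 + \frac{\left(-2\right) 8}{7} = -3 + \frac{1}{7} \left(-16\right) = -3 - \frac{16}{7} = - \frac{37}{7} \approx -5.2857$)
$L{\left(W,a \right)} = -1 + W$
$F{\left(n,z \right)} = 292 + 2 n$
$\frac{1}{F{\left(-839,L{\left(13,M \right)} \right)}} = \frac{1}{292 + 2 \left(-839\right)} = \frac{1}{292 - 1678} = \frac{1}{-1386} = - \frac{1}{1386}$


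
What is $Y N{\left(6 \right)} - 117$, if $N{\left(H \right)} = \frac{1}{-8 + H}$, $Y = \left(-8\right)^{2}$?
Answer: $-149$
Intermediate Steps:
$Y = 64$
$Y N{\left(6 \right)} - 117 = \frac{64}{-8 + 6} - 117 = \frac{64}{-2} - 117 = 64 \left(- \frac{1}{2}\right) - 117 = -32 - 117 = -149$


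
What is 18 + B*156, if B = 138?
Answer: 21546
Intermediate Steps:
18 + B*156 = 18 + 138*156 = 18 + 21528 = 21546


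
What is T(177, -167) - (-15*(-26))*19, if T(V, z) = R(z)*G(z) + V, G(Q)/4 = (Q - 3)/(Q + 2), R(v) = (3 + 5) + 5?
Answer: -236921/33 ≈ -7179.4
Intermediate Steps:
R(v) = 13 (R(v) = 8 + 5 = 13)
G(Q) = 4*(-3 + Q)/(2 + Q) (G(Q) = 4*((Q - 3)/(Q + 2)) = 4*((-3 + Q)/(2 + Q)) = 4*(-3 + Q)/(2 + Q))
T(V, z) = V + 52*(-3 + z)/(2 + z) (T(V, z) = 13*(4*(-3 + z)/(2 + z)) + V = 52*(-3 + z)/(2 + z) + V = V + 52*(-3 + z)/(2 + z))
T(177, -167) - (-15*(-26))*19 = (-156 + 52*(-167) + 177*(2 - 167))/(2 - 167) - (-15*(-26))*19 = (-156 - 8684 + 177*(-165))/(-165) - 390*19 = -(-156 - 8684 - 29205)/165 - 1*7410 = -1/165*(-38045) - 7410 = 7609/33 - 7410 = -236921/33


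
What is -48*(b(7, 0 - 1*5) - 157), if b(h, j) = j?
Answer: 7776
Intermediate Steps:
-48*(b(7, 0 - 1*5) - 157) = -48*((0 - 1*5) - 157) = -48*((0 - 5) - 157) = -48*(-5 - 157) = -48*(-162) = 7776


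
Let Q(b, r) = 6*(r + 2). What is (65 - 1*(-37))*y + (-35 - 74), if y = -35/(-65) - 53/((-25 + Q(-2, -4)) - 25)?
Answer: 13346/403 ≈ 33.117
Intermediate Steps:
Q(b, r) = 12 + 6*r (Q(b, r) = 6*(2 + r) = 12 + 6*r)
y = 1123/806 (y = -35/(-65) - 53/((-25 + (12 + 6*(-4))) - 25) = -35*(-1/65) - 53/((-25 + (12 - 24)) - 25) = 7/13 - 53/((-25 - 12) - 25) = 7/13 - 53/(-37 - 25) = 7/13 - 53/(-62) = 7/13 - 53*(-1/62) = 7/13 + 53/62 = 1123/806 ≈ 1.3933)
(65 - 1*(-37))*y + (-35 - 74) = (65 - 1*(-37))*(1123/806) + (-35 - 74) = (65 + 37)*(1123/806) - 109 = 102*(1123/806) - 109 = 57273/403 - 109 = 13346/403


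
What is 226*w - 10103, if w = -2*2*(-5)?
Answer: -5583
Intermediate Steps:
w = 20 (w = -4*(-5) = 20)
226*w - 10103 = 226*20 - 10103 = 4520 - 10103 = -5583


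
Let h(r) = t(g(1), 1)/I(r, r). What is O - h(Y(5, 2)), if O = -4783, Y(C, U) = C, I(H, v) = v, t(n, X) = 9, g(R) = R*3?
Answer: -23924/5 ≈ -4784.8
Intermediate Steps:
g(R) = 3*R
h(r) = 9/r
O - h(Y(5, 2)) = -4783 - 9/5 = -23924/5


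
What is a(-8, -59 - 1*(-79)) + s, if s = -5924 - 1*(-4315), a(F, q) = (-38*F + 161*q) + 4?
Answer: 1919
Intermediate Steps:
a(F, q) = 4 - 38*F + 161*q
s = -1609 (s = -5924 + 4315 = -1609)
a(-8, -59 - 1*(-79)) + s = (4 - 38*(-8) + 161*(-59 - 1*(-79))) - 1609 = (4 + 304 + 161*(-59 + 79)) - 1609 = (4 + 304 + 161*20) - 1609 = (4 + 304 + 3220) - 1609 = 3528 - 1609 = 1919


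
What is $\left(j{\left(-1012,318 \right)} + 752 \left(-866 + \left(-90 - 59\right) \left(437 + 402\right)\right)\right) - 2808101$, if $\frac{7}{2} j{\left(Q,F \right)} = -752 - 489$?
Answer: $- \frac{682275717}{7} \approx -9.7468 \cdot 10^{7}$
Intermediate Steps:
$j{\left(Q,F \right)} = - \frac{2482}{7}$ ($j{\left(Q,F \right)} = \frac{2 \left(-752 - 489\right)}{7} = \frac{2}{7} \left(-1241\right) = - \frac{2482}{7}$)
$\left(j{\left(-1012,318 \right)} + 752 \left(-866 + \left(-90 - 59\right) \left(437 + 402\right)\right)\right) - 2808101 = \left(- \frac{2482}{7} + 752 \left(-866 + \left(-90 - 59\right) \left(437 + 402\right)\right)\right) - 2808101 = \left(- \frac{2482}{7} + 752 \left(-866 - 125011\right)\right) - 2808101 = \left(- \frac{2482}{7} + 752 \left(-125877\right)\right) - 2808101 = \left(- \frac{2482}{7} - 94659504\right) - 2808101 = - \frac{662619010}{7} - 2808101 = - \frac{682275717}{7}$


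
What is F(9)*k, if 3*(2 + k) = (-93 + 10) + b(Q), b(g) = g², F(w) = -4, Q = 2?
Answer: 340/3 ≈ 113.33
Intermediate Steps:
k = -85/3 (k = -2 + ((-93 + 10) + 2²)/3 = -2 + (-83 + 4)/3 = -2 + (⅓)*(-79) = -2 - 79/3 = -85/3 ≈ -28.333)
F(9)*k = -4*(-85/3) = 340/3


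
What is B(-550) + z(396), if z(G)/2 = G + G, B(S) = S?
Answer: 1034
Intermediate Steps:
z(G) = 4*G (z(G) = 2*(G + G) = 2*(2*G) = 4*G)
B(-550) + z(396) = -550 + 4*396 = -550 + 1584 = 1034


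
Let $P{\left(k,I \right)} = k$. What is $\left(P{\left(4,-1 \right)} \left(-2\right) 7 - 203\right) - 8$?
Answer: $-267$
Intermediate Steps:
$\left(P{\left(4,-1 \right)} \left(-2\right) 7 - 203\right) - 8 = \left(4 \left(-2\right) 7 - 203\right) - 8 = \left(\left(-8\right) 7 - 203\right) - 8 = \left(-56 - 203\right) - 8 = -259 - 8 = -267$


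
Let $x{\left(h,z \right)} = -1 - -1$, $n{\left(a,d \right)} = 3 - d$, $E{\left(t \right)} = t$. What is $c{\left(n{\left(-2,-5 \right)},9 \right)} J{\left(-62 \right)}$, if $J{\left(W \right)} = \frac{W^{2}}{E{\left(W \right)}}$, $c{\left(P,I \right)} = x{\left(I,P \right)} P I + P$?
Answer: $-496$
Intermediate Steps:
$x{\left(h,z \right)} = 0$ ($x{\left(h,z \right)} = -1 + 1 = 0$)
$c{\left(P,I \right)} = P$ ($c{\left(P,I \right)} = 0 P I + P = 0 I + P = 0 + P = P$)
$J{\left(W \right)} = W$ ($J{\left(W \right)} = \frac{W^{2}}{W} = W$)
$c{\left(n{\left(-2,-5 \right)},9 \right)} J{\left(-62 \right)} = \left(3 - -5\right) \left(-62\right) = \left(3 + 5\right) \left(-62\right) = 8 \left(-62\right) = -496$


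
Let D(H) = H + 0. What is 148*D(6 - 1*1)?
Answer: 740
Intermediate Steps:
D(H) = H
148*D(6 - 1*1) = 148*(6 - 1*1) = 148*(6 - 1) = 148*5 = 740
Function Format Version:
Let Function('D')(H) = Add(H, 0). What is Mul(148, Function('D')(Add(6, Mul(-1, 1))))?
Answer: 740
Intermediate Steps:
Function('D')(H) = H
Mul(148, Function('D')(Add(6, Mul(-1, 1)))) = Mul(148, Add(6, Mul(-1, 1))) = Mul(148, Add(6, -1)) = Mul(148, 5) = 740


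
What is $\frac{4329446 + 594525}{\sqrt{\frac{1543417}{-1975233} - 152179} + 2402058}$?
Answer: $\frac{11681196056012140047}{5698431444044232968} - \frac{142795159 i \sqrt{176497124461203}}{5698431444044232968} \approx 2.0499 - 0.00033291 i$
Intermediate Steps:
$\frac{4329446 + 594525}{\sqrt{\frac{1543417}{-1975233} - 152179} + 2402058} = \frac{4923971}{\sqrt{1543417 \left(- \frac{1}{1975233}\right) - 152179} + 2402058} = \frac{4923971}{\sqrt{- \frac{1543417}{1975233} - 152179} + 2402058} = \frac{4923971}{\sqrt{- \frac{300590526124}{1975233}} + 2402058} = \frac{4923971}{\frac{58 i \sqrt{176497124461203}}{1975233} + 2402058} = \frac{4923971}{2402058 + \frac{58 i \sqrt{176497124461203}}{1975233}}$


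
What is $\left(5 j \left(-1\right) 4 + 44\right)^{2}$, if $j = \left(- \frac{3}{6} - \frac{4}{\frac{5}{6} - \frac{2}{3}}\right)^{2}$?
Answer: $143065521$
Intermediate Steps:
$j = \frac{2401}{4}$ ($j = \left(\left(-3\right) \frac{1}{6} - \frac{4}{5 \cdot \frac{1}{6} - \frac{2}{3}}\right)^{2} = \left(- \frac{1}{2} - \frac{4}{\frac{5}{6} - \frac{2}{3}}\right)^{2} = \left(- \frac{1}{2} - 4 \frac{1}{\frac{1}{6}}\right)^{2} = \left(- \frac{1}{2} - 24\right)^{2} = \left(- \frac{49}{2}\right)^{2} = \frac{2401}{4} \approx 600.25$)
$\left(5 j \left(-1\right) 4 + 44\right)^{2} = \left(5 \cdot \frac{2401}{4} \left(-1\right) 4 + 44\right)^{2} = \left(5 \left(- \frac{2401}{4}\right) 4 + 44\right)^{2} = \left(\left(- \frac{12005}{4}\right) 4 + 44\right)^{2} = \left(-12005 + 44\right)^{2} = \left(-11961\right)^{2} = 143065521$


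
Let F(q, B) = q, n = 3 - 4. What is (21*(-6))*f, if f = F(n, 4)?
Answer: 126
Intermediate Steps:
n = -1
f = -1
(21*(-6))*f = (21*(-6))*(-1) = -126*(-1) = 126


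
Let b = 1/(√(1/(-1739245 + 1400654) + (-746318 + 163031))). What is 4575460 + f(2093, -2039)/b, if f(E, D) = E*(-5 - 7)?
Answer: 4575460 - 25116*I*√66870276248497238/338591 ≈ 4.5755e+6 - 1.9182e+7*I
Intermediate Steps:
f(E, D) = -12*E (f(E, D) = E*(-12) = -12*E)
b = -I*√66870276248497238/197495728618 (b = 1/(√(1/(-338591) - 583287)) = 1/(√(-1/338591 - 583287)) = 1/(√(-197495728618/338591)) = 1/(I*√66870276248497238/338591) = -I*√66870276248497238/197495728618 ≈ -0.0013094*I)
4575460 + f(2093, -2039)/b = 4575460 + (-12*2093)/((-I*√66870276248497238/197495728618)) = 4575460 - 25116*I*√66870276248497238/338591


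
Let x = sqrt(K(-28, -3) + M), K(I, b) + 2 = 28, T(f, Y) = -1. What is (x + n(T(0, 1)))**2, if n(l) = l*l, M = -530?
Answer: -503 + 12*I*sqrt(14) ≈ -503.0 + 44.9*I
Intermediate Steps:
n(l) = l**2
K(I, b) = 26 (K(I, b) = -2 + 28 = 26)
x = 6*I*sqrt(14) (x = sqrt(26 - 530) = sqrt(-504) = 6*I*sqrt(14) ≈ 22.45*I)
(x + n(T(0, 1)))**2 = (6*I*sqrt(14) + (-1)**2)**2 = (6*I*sqrt(14) + 1)**2 = (1 + 6*I*sqrt(14))**2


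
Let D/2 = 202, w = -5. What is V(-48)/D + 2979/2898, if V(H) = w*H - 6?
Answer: 26134/16261 ≈ 1.6072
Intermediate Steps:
D = 404 (D = 2*202 = 404)
V(H) = -6 - 5*H (V(H) = -5*H - 6 = -6 - 5*H)
V(-48)/D + 2979/2898 = (-6 - 5*(-48))/404 + 2979/2898 = (-6 + 240)*(1/404) + 2979*(1/2898) = 234*(1/404) + 331/322 = 117/202 + 331/322 = 26134/16261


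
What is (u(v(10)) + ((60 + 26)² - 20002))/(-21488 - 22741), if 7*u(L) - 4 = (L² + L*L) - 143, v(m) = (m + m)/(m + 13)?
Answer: 46752749/163779987 ≈ 0.28546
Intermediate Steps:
v(m) = 2*m/(13 + m) (v(m) = (2*m)/(13 + m) = 2*m/(13 + m))
u(L) = -139/7 + 2*L²/7 (u(L) = 4/7 + ((L² + L*L) - 143)/7 = 4/7 + ((L² + L²) - 143)/7 = 4/7 + (2*L² - 143)/7 = 4/7 + (-143 + 2*L²)/7 = 4/7 + (-143/7 + 2*L²/7) = -139/7 + 2*L²/7)
(u(v(10)) + ((60 + 26)² - 20002))/(-21488 - 22741) = ((-139/7 + 2*(2*10/(13 + 10))²/7) + ((60 + 26)² - 20002))/(-21488 - 22741) = ((-139/7 + 2*(2*10/23)²/7) + (86² - 20002))/(-44229) = ((-139/7 + 2*(2*10*(1/23))²/7) + (7396 - 20002))*(-1/44229) = ((-139/7 + 2*(20/23)²/7) - 12606)*(-1/44229) = ((-139/7 + (2/7)*(400/529)) - 12606)*(-1/44229) = ((-139/7 + 800/3703) - 12606)*(-1/44229) = (-72731/3703 - 12606)*(-1/44229) = -46752749/3703*(-1/44229) = 46752749/163779987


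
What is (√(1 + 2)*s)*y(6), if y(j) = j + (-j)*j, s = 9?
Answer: -270*√3 ≈ -467.65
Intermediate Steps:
y(j) = j - j²
(√(1 + 2)*s)*y(6) = (√(1 + 2)*9)*(6*(1 - 1*6)) = (√3*9)*(6*(1 - 6)) = (9*√3)*(6*(-5)) = (9*√3)*(-30) = -270*√3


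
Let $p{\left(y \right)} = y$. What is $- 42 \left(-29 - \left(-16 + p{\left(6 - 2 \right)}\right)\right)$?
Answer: $714$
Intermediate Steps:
$- 42 \left(-29 - \left(-16 + p{\left(6 - 2 \right)}\right)\right) = - 42 \left(-29 + \left(16 - \left(6 - 2\right)\right)\right) = - 42 \left(-29 + \left(16 - 4\right)\right) = - 42 \left(-29 + 12\right) = \left(-42\right) \left(-17\right) = 714$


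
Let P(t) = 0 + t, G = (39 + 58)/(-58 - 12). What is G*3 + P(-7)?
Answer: -781/70 ≈ -11.157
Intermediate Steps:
G = -97/70 (G = 97/(-70) = 97*(-1/70) = -97/70 ≈ -1.3857)
P(t) = t
G*3 + P(-7) = -97/70*3 - 7 = -291/70 - 7 = -781/70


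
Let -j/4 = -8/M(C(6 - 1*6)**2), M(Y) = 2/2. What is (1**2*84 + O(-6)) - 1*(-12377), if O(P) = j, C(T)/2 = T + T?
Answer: 12493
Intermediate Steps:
C(T) = 4*T (C(T) = 2*(T + T) = 2*(2*T) = 4*T)
M(Y) = 1 (M(Y) = 2*(1/2) = 1)
j = 32 (j = -(-32)/1 = -(-32) = -4*(-8) = 32)
O(P) = 32
(1**2*84 + O(-6)) - 1*(-12377) = (1**2*84 + 32) - 1*(-12377) = (1*84 + 32) + 12377 = (84 + 32) + 12377 = 116 + 12377 = 12493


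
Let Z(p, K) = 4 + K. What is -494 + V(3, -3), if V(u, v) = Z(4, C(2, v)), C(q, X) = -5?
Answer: -495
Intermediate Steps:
V(u, v) = -1 (V(u, v) = 4 - 5 = -1)
-494 + V(3, -3) = -494 - 1 = -495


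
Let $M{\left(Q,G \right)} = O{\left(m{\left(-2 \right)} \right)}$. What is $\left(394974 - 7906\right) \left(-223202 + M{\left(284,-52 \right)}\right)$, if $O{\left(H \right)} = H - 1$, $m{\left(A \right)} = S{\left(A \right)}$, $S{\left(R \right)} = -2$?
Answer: $-86395512940$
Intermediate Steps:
$m{\left(A \right)} = -2$
$O{\left(H \right)} = -1 + H$
$M{\left(Q,G \right)} = -3$ ($M{\left(Q,G \right)} = -1 - 2 = -3$)
$\left(394974 - 7906\right) \left(-223202 + M{\left(284,-52 \right)}\right) = \left(394974 - 7906\right) \left(-223202 - 3\right) = 387068 \left(-223205\right) = -86395512940$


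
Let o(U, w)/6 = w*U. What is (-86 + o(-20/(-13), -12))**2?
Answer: 6543364/169 ≈ 38718.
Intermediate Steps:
o(U, w) = 6*U*w (o(U, w) = 6*(w*U) = 6*(U*w) = 6*U*w)
(-86 + o(-20/(-13), -12))**2 = (-86 + 6*(-20/(-13))*(-12))**2 = (-86 + 6*(-20*(-1/13))*(-12))**2 = (-86 + 6*(20/13)*(-12))**2 = (-86 - 1440/13)**2 = (-2558/13)**2 = 6543364/169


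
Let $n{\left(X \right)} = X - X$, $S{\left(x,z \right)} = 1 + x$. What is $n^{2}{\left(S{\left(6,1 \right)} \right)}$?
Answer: $0$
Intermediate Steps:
$n{\left(X \right)} = 0$
$n^{2}{\left(S{\left(6,1 \right)} \right)} = 0^{2} = 0$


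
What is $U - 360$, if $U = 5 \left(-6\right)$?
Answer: $-390$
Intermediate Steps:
$U = -30$
$U - 360 = -30 - 360 = -390$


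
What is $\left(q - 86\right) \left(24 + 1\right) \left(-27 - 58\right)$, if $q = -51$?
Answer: $291125$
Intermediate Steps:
$\left(q - 86\right) \left(24 + 1\right) \left(-27 - 58\right) = \left(-51 - 86\right) \left(24 + 1\right) \left(-27 - 58\right) = - 137 \cdot 25 \left(-85\right) = \left(-137\right) \left(-2125\right) = 291125$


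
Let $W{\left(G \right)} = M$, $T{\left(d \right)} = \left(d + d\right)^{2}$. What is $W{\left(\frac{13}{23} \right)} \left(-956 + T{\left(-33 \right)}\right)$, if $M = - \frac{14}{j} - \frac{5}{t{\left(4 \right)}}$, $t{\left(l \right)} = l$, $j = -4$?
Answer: $7650$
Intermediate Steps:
$T{\left(d \right)} = 4 d^{2}$ ($T{\left(d \right)} = \left(2 d\right)^{2} = 4 d^{2}$)
$M = \frac{9}{4}$ ($M = - \frac{14}{-4} - \frac{5}{4} = \left(-14\right) \left(- \frac{1}{4}\right) - \frac{5}{4} = \frac{7}{2} - \frac{5}{4} = \frac{9}{4} \approx 2.25$)
$W{\left(G \right)} = \frac{9}{4}$
$W{\left(\frac{13}{23} \right)} \left(-956 + T{\left(-33 \right)}\right) = \frac{9 \left(-956 + 4 \left(-33\right)^{2}\right)}{4} = \frac{9 \left(-956 + 4 \cdot 1089\right)}{4} = \frac{9 \left(-956 + 4356\right)}{4} = \frac{9}{4} \cdot 3400 = 7650$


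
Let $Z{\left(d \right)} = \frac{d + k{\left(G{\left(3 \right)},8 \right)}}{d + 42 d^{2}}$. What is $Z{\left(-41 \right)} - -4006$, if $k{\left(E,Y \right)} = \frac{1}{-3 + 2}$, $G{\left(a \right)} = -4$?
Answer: $\frac{282667324}{70561} \approx 4006.0$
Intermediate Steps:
$k{\left(E,Y \right)} = -1$ ($k{\left(E,Y \right)} = \frac{1}{-1} = -1$)
$Z{\left(d \right)} = \frac{-1 + d}{d + 42 d^{2}}$ ($Z{\left(d \right)} = \frac{d - 1}{d + 42 d^{2}} = \frac{-1 + d}{d + 42 d^{2}}$)
$Z{\left(-41 \right)} - -4006 = \frac{-1 - 41}{\left(-41\right) \left(1 + 42 \left(-41\right)\right)} - -4006 = \left(- \frac{1}{41}\right) \frac{1}{1 - 1722} \left(-42\right) + 4006 = \left(- \frac{1}{41}\right) \frac{1}{-1721} \left(-42\right) + 4006 = \left(- \frac{1}{41}\right) \left(- \frac{1}{1721}\right) \left(-42\right) + 4006 = - \frac{42}{70561} + 4006 = \frac{282667324}{70561}$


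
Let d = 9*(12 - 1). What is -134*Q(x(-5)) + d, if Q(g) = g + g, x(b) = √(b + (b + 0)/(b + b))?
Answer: 99 - 402*I*√2 ≈ 99.0 - 568.51*I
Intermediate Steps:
x(b) = √(½ + b) (x(b) = √(b + b/((2*b))) = √(b + b*(1/(2*b))) = √(b + ½) = √(½ + b))
Q(g) = 2*g
d = 99 (d = 9*11 = 99)
-134*Q(x(-5)) + d = -268*√(2 + 4*(-5))/2 + 99 = -268*√(2 - 20)/2 + 99 = -268*√(-18)/2 + 99 = -268*(3*I*√2)/2 + 99 = -268*3*I*√2/2 + 99 = -402*I*√2 + 99 = 99 - 402*I*√2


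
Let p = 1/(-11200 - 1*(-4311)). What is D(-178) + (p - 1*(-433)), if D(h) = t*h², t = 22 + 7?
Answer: 6332844140/6889 ≈ 9.1927e+5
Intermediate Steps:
t = 29
D(h) = 29*h²
p = -1/6889 (p = 1/(-11200 + 4311) = 1/(-6889) = -1/6889 ≈ -0.00014516)
D(-178) + (p - 1*(-433)) = 29*(-178)² + (-1/6889 - 1*(-433)) = 29*31684 + (-1/6889 + 433) = 918836 + 2982936/6889 = 6332844140/6889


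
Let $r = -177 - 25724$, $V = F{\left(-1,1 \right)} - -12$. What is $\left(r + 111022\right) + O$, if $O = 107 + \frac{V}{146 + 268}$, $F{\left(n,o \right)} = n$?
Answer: $\frac{35284403}{414} \approx 85228.0$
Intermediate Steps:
$V = 11$ ($V = -1 - -12 = -1 + 12 = 11$)
$O = \frac{44309}{414}$ ($O = 107 + \frac{11}{146 + 268} = 107 + \frac{11}{414} = \frac{44309}{414} \approx 107.03$)
$r = -25901$ ($r = -177 - 25724 = -25901$)
$\left(r + 111022\right) + O = \left(-25901 + 111022\right) + \frac{44309}{414} = 85121 + \frac{44309}{414} = \frac{35284403}{414}$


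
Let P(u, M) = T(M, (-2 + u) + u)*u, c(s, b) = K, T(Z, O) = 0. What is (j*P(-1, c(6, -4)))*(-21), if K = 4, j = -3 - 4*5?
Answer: 0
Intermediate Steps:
j = -23 (j = -3 - 20 = -23)
c(s, b) = 4
P(u, M) = 0 (P(u, M) = 0*u = 0)
(j*P(-1, c(6, -4)))*(-21) = -23*0*(-21) = 0*(-21) = 0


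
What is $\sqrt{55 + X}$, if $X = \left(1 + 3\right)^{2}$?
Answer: $\sqrt{71} \approx 8.4261$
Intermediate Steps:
$X = 16$ ($X = 4^{2} = 16$)
$\sqrt{55 + X} = \sqrt{55 + 16} = \sqrt{71}$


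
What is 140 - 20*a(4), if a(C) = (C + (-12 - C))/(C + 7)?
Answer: 1780/11 ≈ 161.82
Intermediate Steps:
a(C) = -12/(7 + C)
140 - 20*a(4) = 140 - (-240)/(7 + 4) = 140 - (-240)/11 = 140 - 20*(-12/11) = 140 + 240/11 = 1780/11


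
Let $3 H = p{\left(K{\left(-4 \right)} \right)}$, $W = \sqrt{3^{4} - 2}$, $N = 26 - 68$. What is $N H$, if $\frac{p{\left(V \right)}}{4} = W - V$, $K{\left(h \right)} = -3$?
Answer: $-168 - 56 \sqrt{79} \approx -665.74$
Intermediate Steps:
$N = -42$ ($N = 26 - 68 = -42$)
$W = \sqrt{79}$ ($W = \sqrt{81 - 2} = \sqrt{79} \approx 8.8882$)
$p{\left(V \right)} = - 4 V + 4 \sqrt{79}$ ($p{\left(V \right)} = 4 \left(\sqrt{79} - V\right) = - 4 V + 4 \sqrt{79}$)
$H = 4 + \frac{4 \sqrt{79}}{3}$ ($H = \frac{\left(-4\right) \left(-3\right) + 4 \sqrt{79}}{3} = \frac{12 + 4 \sqrt{79}}{3} = 4 + \frac{4 \sqrt{79}}{3} \approx 15.851$)
$N H = - 42 \left(4 + \frac{4 \sqrt{79}}{3}\right) = -168 - 56 \sqrt{79}$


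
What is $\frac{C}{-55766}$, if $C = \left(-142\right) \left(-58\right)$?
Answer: $- \frac{4118}{27883} \approx -0.14769$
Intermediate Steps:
$C = 8236$
$\frac{C}{-55766} = \frac{8236}{-55766} = 8236 \left(- \frac{1}{55766}\right) = - \frac{4118}{27883}$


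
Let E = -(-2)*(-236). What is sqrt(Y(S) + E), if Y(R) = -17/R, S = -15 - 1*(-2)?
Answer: I*sqrt(79547)/13 ≈ 21.695*I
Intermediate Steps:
S = -13 (S = -15 + 2 = -13)
E = -472 (E = -2*236 = -472)
sqrt(Y(S) + E) = sqrt(-17/(-13) - 472) = sqrt(-17*(-1/13) - 472) = sqrt(17/13 - 472) = sqrt(-6119/13) = I*sqrt(79547)/13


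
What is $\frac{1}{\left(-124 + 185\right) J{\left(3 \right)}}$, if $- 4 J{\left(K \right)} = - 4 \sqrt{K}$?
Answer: $\frac{\sqrt{3}}{183} \approx 0.0094648$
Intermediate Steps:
$J{\left(K \right)} = \sqrt{K}$ ($J{\left(K \right)} = - \frac{\left(-4\right) \sqrt{K}}{4} = \sqrt{K}$)
$\frac{1}{\left(-124 + 185\right) J{\left(3 \right)}} = \frac{1}{\left(-124 + 185\right) \sqrt{3}} = \frac{1}{61 \sqrt{3}} = \frac{\sqrt{3}}{183}$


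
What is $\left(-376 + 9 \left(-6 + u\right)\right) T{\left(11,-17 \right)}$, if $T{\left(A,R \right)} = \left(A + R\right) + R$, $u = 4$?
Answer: $9062$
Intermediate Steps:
$T{\left(A,R \right)} = A + 2 R$
$\left(-376 + 9 \left(-6 + u\right)\right) T{\left(11,-17 \right)} = \left(-376 + 9 \left(-6 + 4\right)\right) \left(11 + 2 \left(-17\right)\right) = \left(-376 + 9 \left(-2\right)\right) \left(11 - 34\right) = \left(-376 - 18\right) \left(-23\right) = \left(-394\right) \left(-23\right) = 9062$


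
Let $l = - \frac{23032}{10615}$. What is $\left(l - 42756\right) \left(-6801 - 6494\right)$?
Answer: $\frac{1206861527548}{2123} \approx 5.6847 \cdot 10^{8}$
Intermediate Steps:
$l = - \frac{23032}{10615}$ ($l = \left(-23032\right) \frac{1}{10615} = - \frac{23032}{10615} \approx -2.1698$)
$\left(l - 42756\right) \left(-6801 - 6494\right) = \left(- \frac{23032}{10615} - 42756\right) \left(-6801 - 6494\right) = \left(- \frac{453877972}{10615}\right) \left(-13295\right) = \frac{1206861527548}{2123}$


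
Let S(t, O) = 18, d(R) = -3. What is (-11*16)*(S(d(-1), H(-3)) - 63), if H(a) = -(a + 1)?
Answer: 7920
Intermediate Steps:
H(a) = -1 - a (H(a) = -(1 + a) = -1 - a)
(-11*16)*(S(d(-1), H(-3)) - 63) = (-11*16)*(18 - 63) = -176*(-45) = 7920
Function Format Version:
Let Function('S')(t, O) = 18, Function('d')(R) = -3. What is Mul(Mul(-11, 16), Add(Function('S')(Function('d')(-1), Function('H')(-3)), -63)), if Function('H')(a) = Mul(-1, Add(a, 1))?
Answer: 7920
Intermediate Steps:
Function('H')(a) = Add(-1, Mul(-1, a)) (Function('H')(a) = Mul(-1, Add(1, a)) = Add(-1, Mul(-1, a)))
Mul(Mul(-11, 16), Add(Function('S')(Function('d')(-1), Function('H')(-3)), -63)) = Mul(Mul(-11, 16), Add(18, -63)) = Mul(-176, -45) = 7920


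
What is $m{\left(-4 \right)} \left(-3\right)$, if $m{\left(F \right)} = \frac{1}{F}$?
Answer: $\frac{3}{4} \approx 0.75$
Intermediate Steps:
$m{\left(-4 \right)} \left(-3\right) = \frac{1}{-4} \left(-3\right) = \left(- \frac{1}{4}\right) \left(-3\right) = \frac{3}{4}$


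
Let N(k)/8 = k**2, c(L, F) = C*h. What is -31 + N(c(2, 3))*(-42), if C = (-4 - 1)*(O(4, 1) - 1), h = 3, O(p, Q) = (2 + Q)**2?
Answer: -4838431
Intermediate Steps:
C = -40 (C = (-4 - 1)*((2 + 1)**2 - 1) = -5*(3**2 - 1) = -5*(9 - 1) = -5*8 = -40)
c(L, F) = -120 (c(L, F) = -40*3 = -120)
N(k) = 8*k**2
-31 + N(c(2, 3))*(-42) = -31 + (8*(-120)**2)*(-42) = -31 + (8*14400)*(-42) = -31 + 115200*(-42) = -31 - 4838400 = -4838431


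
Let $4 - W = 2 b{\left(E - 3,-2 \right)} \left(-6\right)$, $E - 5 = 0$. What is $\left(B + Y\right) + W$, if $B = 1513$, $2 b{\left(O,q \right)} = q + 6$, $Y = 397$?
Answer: $1938$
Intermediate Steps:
$E = 5$ ($E = 5 + 0 = 5$)
$b{\left(O,q \right)} = 3 + \frac{q}{2}$ ($b{\left(O,q \right)} = \frac{q + 6}{2} = \frac{6 + q}{2} = 3 + \frac{q}{2}$)
$W = 28$ ($W = 4 - 2 \left(3 + \frac{1}{2} \left(-2\right)\right) \left(-6\right) = 4 - 2 \left(3 - 1\right) \left(-6\right) = 4 - 2 \cdot 2 \left(-6\right) = 4 - 4 \left(-6\right) = 4 - -24 = 4 + 24 = 28$)
$\left(B + Y\right) + W = \left(1513 + 397\right) + 28 = 1910 + 28 = 1938$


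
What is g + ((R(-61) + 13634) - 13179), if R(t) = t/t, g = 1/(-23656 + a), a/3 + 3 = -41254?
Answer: 67226711/147427 ≈ 456.00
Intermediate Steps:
a = -123771 (a = -9 + 3*(-41254) = -9 - 123762 = -123771)
g = -1/147427 (g = 1/(-23656 - 123771) = 1/(-147427) = -1/147427 ≈ -6.7830e-6)
R(t) = 1
g + ((R(-61) + 13634) - 13179) = -1/147427 + ((1 + 13634) - 13179) = -1/147427 + (13635 - 13179) = -1/147427 + 456 = 67226711/147427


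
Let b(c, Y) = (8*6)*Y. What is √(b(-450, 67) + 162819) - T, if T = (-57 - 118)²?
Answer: -30625 + √166035 ≈ -30218.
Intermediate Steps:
b(c, Y) = 48*Y
T = 30625 (T = (-175)² = 30625)
√(b(-450, 67) + 162819) - T = √(48*67 + 162819) - 1*30625 = √(3216 + 162819) - 30625 = √166035 - 30625 = -30625 + √166035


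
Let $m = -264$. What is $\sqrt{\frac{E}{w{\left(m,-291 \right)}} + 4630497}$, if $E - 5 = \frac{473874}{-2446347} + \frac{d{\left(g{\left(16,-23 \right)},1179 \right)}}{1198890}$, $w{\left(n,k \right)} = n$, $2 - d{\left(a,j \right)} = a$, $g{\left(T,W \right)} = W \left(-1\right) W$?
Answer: $\frac{\sqrt{1966968349721748056474575201515}}{651755767740} \approx 2151.9$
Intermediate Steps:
$g{\left(T,W \right)} = - W^{2}$ ($g{\left(T,W \right)} = - W W = - W^{2}$)
$d{\left(a,j \right)} = 2 - a$
$E = \frac{522136332761}{108625961290}$ ($E = 5 + \left(\frac{473874}{-2446347} + \frac{2 - - \left(-23\right)^{2}}{1198890}\right) = 5 + \left(473874 \left(- \frac{1}{2446347}\right) + \left(2 - \left(-1\right) 529\right) \frac{1}{1198890}\right) = 5 - \left(\frac{157958}{815449} - \left(2 - -529\right) \frac{1}{1198890}\right) = 5 - \left(\frac{157958}{815449} - \left(2 + 529\right) \frac{1}{1198890}\right) = 5 + \left(- \frac{157958}{815449} + 531 \cdot \frac{1}{1198890}\right) = 5 + \left(- \frac{157958}{815449} + \frac{59}{133210}\right) = 5 - \frac{20993473689}{108625961290} = \frac{522136332761}{108625961290} \approx 4.8067$)
$\sqrt{\frac{E}{w{\left(m,-291 \right)}} + 4630497} = \sqrt{\frac{522136332761}{108625961290 \left(-264\right)} + 4630497} = \sqrt{\frac{522136332761}{108625961290} \left(- \frac{1}{264}\right) + 4630497} = \sqrt{- \frac{522136332761}{28677253780560} + 4630497} = \sqrt{\frac{132789937076985405559}{28677253780560}} = \frac{\sqrt{1966968349721748056474575201515}}{651755767740}$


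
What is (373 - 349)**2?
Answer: 576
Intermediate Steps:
(373 - 349)**2 = 24**2 = 576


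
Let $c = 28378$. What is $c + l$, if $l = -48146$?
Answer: $-19768$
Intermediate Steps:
$c + l = 28378 - 48146 = -19768$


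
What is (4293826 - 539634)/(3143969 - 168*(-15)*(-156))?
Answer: 3754192/2750849 ≈ 1.3647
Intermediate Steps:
(4293826 - 539634)/(3143969 - 168*(-15)*(-156)) = 3754192/(3143969 + 2520*(-156)) = 3754192/(3143969 - 393120) = 3754192/2750849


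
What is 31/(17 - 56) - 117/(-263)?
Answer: -3590/10257 ≈ -0.35000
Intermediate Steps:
31/(17 - 56) - 117/(-263) = 31/(-39) - 117*(-1/263) = 31*(-1/39) + 117/263 = -31/39 + 117/263 = -3590/10257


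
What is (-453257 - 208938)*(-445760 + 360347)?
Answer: 56560061535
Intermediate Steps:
(-453257 - 208938)*(-445760 + 360347) = -662195*(-85413) = 56560061535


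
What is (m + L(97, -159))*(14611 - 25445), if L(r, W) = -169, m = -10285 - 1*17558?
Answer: 303482008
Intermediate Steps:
m = -27843 (m = -10285 - 17558 = -27843)
(m + L(97, -159))*(14611 - 25445) = (-27843 - 169)*(14611 - 25445) = -28012*(-10834) = 303482008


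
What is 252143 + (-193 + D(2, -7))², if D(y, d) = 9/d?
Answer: 14204607/49 ≈ 2.8989e+5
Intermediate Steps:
252143 + (-193 + D(2, -7))² = 252143 + (-193 + 9/(-7))² = 252143 + (-193 + 9*(-⅐))² = 252143 + (-193 - 9/7)² = 252143 + (-1360/7)² = 252143 + 1849600/49 = 14204607/49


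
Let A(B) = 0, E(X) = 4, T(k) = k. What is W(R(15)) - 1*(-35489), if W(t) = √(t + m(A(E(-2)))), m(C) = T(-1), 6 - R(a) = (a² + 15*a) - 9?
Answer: 35489 + 2*I*√109 ≈ 35489.0 + 20.881*I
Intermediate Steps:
R(a) = 15 - a² - 15*a (R(a) = 6 - ((a² + 15*a) - 9) = 6 - (-9 + a² + 15*a) = 6 + (9 - a² - 15*a) = 15 - a² - 15*a)
m(C) = -1
W(t) = √(-1 + t) (W(t) = √(t - 1) = √(-1 + t))
W(R(15)) - 1*(-35489) = √(-1 + (15 - 1*15² - 15*15)) - 1*(-35489) = √(-1 + (15 - 1*225 - 225)) + 35489 = √(-1 + (15 - 225 - 225)) + 35489 = √(-1 - 435) + 35489 = √(-436) + 35489 = 2*I*√109 + 35489 = 35489 + 2*I*√109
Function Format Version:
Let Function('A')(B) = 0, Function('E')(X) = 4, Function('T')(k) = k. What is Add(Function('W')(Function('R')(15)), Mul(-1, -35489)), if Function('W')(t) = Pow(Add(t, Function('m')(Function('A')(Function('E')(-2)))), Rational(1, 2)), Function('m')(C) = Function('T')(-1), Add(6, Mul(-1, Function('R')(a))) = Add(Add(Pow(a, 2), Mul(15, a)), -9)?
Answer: Add(35489, Mul(2, I, Pow(109, Rational(1, 2)))) ≈ Add(35489., Mul(20.881, I))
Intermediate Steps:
Function('R')(a) = Add(15, Mul(-1, Pow(a, 2)), Mul(-15, a)) (Function('R')(a) = Add(6, Mul(-1, Add(Add(Pow(a, 2), Mul(15, a)), -9))) = Add(6, Mul(-1, Add(-9, Pow(a, 2), Mul(15, a)))) = Add(6, Add(9, Mul(-1, Pow(a, 2)), Mul(-15, a))) = Add(15, Mul(-1, Pow(a, 2)), Mul(-15, a)))
Function('m')(C) = -1
Function('W')(t) = Pow(Add(-1, t), Rational(1, 2)) (Function('W')(t) = Pow(Add(t, -1), Rational(1, 2)) = Pow(Add(-1, t), Rational(1, 2)))
Add(Function('W')(Function('R')(15)), Mul(-1, -35489)) = Add(Pow(Add(-1, Add(15, Mul(-1, Pow(15, 2)), Mul(-15, 15))), Rational(1, 2)), Mul(-1, -35489)) = Add(Pow(Add(-1, Add(15, Mul(-1, 225), -225)), Rational(1, 2)), 35489) = Add(Pow(Add(-1, Add(15, -225, -225)), Rational(1, 2)), 35489) = Add(Pow(Add(-1, -435), Rational(1, 2)), 35489) = Add(Pow(-436, Rational(1, 2)), 35489) = Add(Mul(2, I, Pow(109, Rational(1, 2))), 35489) = Add(35489, Mul(2, I, Pow(109, Rational(1, 2))))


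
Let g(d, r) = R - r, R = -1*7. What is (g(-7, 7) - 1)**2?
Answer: 225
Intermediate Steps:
R = -7
g(d, r) = -7 - r
(g(-7, 7) - 1)**2 = ((-7 - 1*7) - 1)**2 = ((-7 - 7) - 1)**2 = (-14 - 1)**2 = (-15)**2 = 225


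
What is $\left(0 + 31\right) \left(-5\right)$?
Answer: $-155$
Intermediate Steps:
$\left(0 + 31\right) \left(-5\right) = 31 \left(-5\right) = -155$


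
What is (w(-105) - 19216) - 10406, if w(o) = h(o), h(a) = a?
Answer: -29727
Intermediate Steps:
w(o) = o
(w(-105) - 19216) - 10406 = (-105 - 19216) - 10406 = -19321 - 10406 = -29727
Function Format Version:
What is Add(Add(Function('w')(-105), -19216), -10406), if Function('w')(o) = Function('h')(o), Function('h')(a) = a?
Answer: -29727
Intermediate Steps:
Function('w')(o) = o
Add(Add(Function('w')(-105), -19216), -10406) = Add(Add(-105, -19216), -10406) = Add(-19321, -10406) = -29727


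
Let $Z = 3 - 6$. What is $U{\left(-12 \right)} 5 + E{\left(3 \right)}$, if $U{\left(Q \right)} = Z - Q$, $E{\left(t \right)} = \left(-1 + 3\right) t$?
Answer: $51$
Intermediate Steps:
$Z = -3$ ($Z = 3 - 6 = -3$)
$E{\left(t \right)} = 2 t$
$U{\left(Q \right)} = -3 - Q$
$U{\left(-12 \right)} 5 + E{\left(3 \right)} = \left(-3 - -12\right) 5 + 2 \cdot 3 = \left(-3 + 12\right) 5 + 6 = 9 \cdot 5 + 6 = 45 + 6 = 51$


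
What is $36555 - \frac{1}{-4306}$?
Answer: $\frac{157405831}{4306} \approx 36555.0$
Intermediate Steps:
$36555 - \frac{1}{-4306} = 36555 - - \frac{1}{4306} = 36555 + \frac{1}{4306} = \frac{157405831}{4306}$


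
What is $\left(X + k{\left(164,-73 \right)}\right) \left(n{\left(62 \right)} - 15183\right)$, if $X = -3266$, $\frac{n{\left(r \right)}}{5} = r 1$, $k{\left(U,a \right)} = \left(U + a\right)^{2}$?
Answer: $-74588095$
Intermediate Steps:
$n{\left(r \right)} = 5 r$ ($n{\left(r \right)} = 5 r 1 = 5 r$)
$\left(X + k{\left(164,-73 \right)}\right) \left(n{\left(62 \right)} - 15183\right) = \left(-3266 + \left(164 - 73\right)^{2}\right) \left(5 \cdot 62 - 15183\right) = \left(-3266 + 91^{2}\right) \left(310 - 15183\right) = \left(-3266 + 8281\right) \left(-14873\right) = 5015 \left(-14873\right) = -74588095$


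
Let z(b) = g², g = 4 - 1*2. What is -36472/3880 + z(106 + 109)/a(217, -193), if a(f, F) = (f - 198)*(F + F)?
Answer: -172359/18335 ≈ -9.4005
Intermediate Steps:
g = 2 (g = 4 - 2 = 2)
a(f, F) = 2*F*(-198 + f) (a(f, F) = (-198 + f)*(2*F) = 2*F*(-198 + f))
z(b) = 4 (z(b) = 2² = 4)
-36472/3880 + z(106 + 109)/a(217, -193) = -36472/3880 + 4/((2*(-193)*(-198 + 217))) = -36472*1/3880 + 4/((2*(-193)*19)) = -47/5 + 4/(-7334) = -47/5 + 4*(-1/7334) = -47/5 - 2/3667 = -172359/18335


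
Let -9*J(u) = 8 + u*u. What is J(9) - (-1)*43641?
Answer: 392680/9 ≈ 43631.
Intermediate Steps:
J(u) = -8/9 - u²/9 (J(u) = -(8 + u*u)/9 = -(8 + u²)/9 = -8/9 - u²/9)
J(9) - (-1)*43641 = (-8/9 - ⅑*9²) - (-1)*43641 = (-8/9 - ⅑*81) - 1*(-43641) = (-8/9 - 9) + 43641 = -89/9 + 43641 = 392680/9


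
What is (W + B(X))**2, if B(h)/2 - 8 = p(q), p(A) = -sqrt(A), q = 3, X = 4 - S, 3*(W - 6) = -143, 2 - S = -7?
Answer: 6037/9 + 308*sqrt(3)/3 ≈ 848.60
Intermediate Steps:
S = 9 (S = 2 - 1*(-7) = 2 + 7 = 9)
W = -125/3 (W = 6 + (1/3)*(-143) = 6 - 143/3 = -125/3 ≈ -41.667)
X = -5 (X = 4 - 1*9 = 4 - 9 = -5)
B(h) = 16 - 2*sqrt(3) (B(h) = 16 + 2*(-sqrt(3)) = 16 - 2*sqrt(3))
(W + B(X))**2 = (-125/3 + (16 - 2*sqrt(3)))**2 = (-77/3 - 2*sqrt(3))**2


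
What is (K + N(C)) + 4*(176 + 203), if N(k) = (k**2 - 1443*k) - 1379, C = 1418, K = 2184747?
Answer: 2149434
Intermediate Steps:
N(k) = -1379 + k**2 - 1443*k
(K + N(C)) + 4*(176 + 203) = (2184747 + (-1379 + 1418**2 - 1443*1418)) + 4*(176 + 203) = (2184747 + (-1379 + 2010724 - 2046174)) + 4*379 = (2184747 - 36829) + 1516 = 2147918 + 1516 = 2149434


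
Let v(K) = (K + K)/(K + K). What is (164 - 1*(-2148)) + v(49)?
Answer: 2313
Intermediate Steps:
v(K) = 1 (v(K) = (2*K)/((2*K)) = (2*K)*(1/(2*K)) = 1)
(164 - 1*(-2148)) + v(49) = (164 - 1*(-2148)) + 1 = (164 + 2148) + 1 = 2312 + 1 = 2313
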